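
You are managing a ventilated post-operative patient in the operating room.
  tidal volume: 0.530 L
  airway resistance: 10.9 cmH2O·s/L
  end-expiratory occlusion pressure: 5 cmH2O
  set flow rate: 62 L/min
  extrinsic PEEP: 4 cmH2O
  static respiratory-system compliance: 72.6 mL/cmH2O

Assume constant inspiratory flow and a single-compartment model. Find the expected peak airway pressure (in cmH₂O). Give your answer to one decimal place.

Flow: 62 L/min ÷ 60 = 1.0333 L/s.
Total PEEP = 5 cmH2O (set 4 + intrinsic 1); this is the baseline alveolar pressure.
Equation of motion (constant flow): PIP = Vt/C + R·V̇ + PEEP.
PIP = 530/72.6 + 10.9×1.0333 + 5 = 7.3 + 11.263 + 5 = 23.563 cmH2O.

23.6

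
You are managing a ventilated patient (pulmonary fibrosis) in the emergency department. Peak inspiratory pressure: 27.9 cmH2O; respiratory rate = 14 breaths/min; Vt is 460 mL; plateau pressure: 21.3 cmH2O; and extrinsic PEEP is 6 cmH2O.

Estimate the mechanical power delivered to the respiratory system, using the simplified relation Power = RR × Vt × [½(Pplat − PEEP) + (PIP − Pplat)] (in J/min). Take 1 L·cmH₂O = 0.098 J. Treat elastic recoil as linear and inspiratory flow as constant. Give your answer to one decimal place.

Per-breath work = Vt × [½(Pplat−PEEP) + (PIP−Pplat)] = 0.460 × [0.5×15.3 + 6.6] = 0.460 × 14.25 = 6.555 L·cmH2O.
Power = 14 × 6.555 = 91.77 L·cmH2O/min.
× 0.098 J/(L·cmH2O) → 8.993 J/min.

9.0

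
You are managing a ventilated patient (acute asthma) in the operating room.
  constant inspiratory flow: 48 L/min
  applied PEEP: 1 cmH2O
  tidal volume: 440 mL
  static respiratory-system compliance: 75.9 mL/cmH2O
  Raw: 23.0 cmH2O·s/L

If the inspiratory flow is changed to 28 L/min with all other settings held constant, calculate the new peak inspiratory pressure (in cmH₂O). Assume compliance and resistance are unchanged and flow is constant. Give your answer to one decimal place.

17.5

Flow: 48 L/min ÷ 60 = 0.8 L/s.
New flow: 28 L/min ÷ 60 = 0.4667 L/s.
PIP = Vt/C + R·V̇ + PEEP (constant-flow equation of motion).
Only the resistive term changes: ΔPIP = R × ΔV̇ = 23.0 × (0.4667 − 0.8) = 23.0 × -0.3333 = -7.666 cmH2O.
Original PIP = 440/75.9 + 23.0×0.8 + 1 = 25.197 cmH2O; new PIP = 25.197 + (-7.666) = 17.531 cmH2O.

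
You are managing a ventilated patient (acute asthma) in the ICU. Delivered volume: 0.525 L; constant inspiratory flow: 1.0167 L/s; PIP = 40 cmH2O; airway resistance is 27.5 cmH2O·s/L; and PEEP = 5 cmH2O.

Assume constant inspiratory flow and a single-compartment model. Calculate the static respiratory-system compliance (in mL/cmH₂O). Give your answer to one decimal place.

74.6

Equation of motion (constant flow): PIP = Vt/C + R·V̇ + PEEP.
Vt/C = PIP − R·V̇ − PEEP = 40 − 27.5×1.0167 − 5 = 40 − 27.959 − 5 = 7.041 cmH2O.
C = Vt / 7.041 = 525 / 7.041 = 74.563 mL/cmH2O.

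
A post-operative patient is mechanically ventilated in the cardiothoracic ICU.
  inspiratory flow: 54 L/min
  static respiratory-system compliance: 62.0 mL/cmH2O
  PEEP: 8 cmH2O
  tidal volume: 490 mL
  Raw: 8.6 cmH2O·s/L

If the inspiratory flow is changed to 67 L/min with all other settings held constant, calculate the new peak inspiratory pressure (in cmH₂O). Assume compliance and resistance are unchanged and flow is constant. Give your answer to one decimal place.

Flow: 54 L/min ÷ 60 = 0.9 L/s.
New flow: 67 L/min ÷ 60 = 1.1167 L/s.
PIP = Vt/C + R·V̇ + PEEP (constant-flow equation of motion).
Only the resistive term changes: ΔPIP = R × ΔV̇ = 8.6 × (1.1167 − 0.9) = 8.6 × 0.2167 = 1.864 cmH2O.
Original PIP = 490/62.0 + 8.6×0.9 + 8 = 23.643 cmH2O; new PIP = 23.643 + (1.864) = 25.507 cmH2O.

25.5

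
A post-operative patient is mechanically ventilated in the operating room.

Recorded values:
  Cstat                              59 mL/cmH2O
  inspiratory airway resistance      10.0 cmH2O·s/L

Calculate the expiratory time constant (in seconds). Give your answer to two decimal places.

τ = R × C = 10.0 × 59 mL/cmH2O = 10.0 × 0.059 L/cmH2O = 0.59 s.

0.59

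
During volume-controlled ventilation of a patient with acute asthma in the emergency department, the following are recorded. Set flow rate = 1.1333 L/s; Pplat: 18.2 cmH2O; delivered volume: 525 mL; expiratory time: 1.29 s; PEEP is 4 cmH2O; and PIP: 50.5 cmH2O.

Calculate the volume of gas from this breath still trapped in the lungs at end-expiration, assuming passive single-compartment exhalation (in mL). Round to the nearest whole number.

154

R = (PIP − Pplat)/V̇ = (50.5 − 18.2) / 1.1333 = 32.3/1.1333 = 28.501 cmH2O·s/L.
C = Vt/(Pplat − PEEP) = 525.0 / (18.2 − 4) = 525.0/14.2 = 36.972 mL/cmH2O.
τ = R × C = 28.501 × 0.03697 L/cmH2O = 1.054 s.
Fraction remaining = e^(−Te/τ) = e^(−1.29/1.054) = 0.2941.
Trapped volume = 525.0 × 0.2941 = 154.4 mL.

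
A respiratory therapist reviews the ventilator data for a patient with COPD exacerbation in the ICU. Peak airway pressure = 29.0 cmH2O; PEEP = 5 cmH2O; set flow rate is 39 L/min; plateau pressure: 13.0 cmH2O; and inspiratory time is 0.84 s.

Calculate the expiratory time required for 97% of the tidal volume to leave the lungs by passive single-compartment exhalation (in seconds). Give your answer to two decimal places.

Flow: 39 L/min ÷ 60 = 0.65 L/s.
Vt = flow × Ti = 0.65 L/s × 0.84 s × 1000 mL/L = 546.0 mL.
R = (PIP − Pplat)/V̇ = (29.0 − 13.0) / 0.65 = 16.0/0.65 = 24.615 cmH2O·s/L.
C = Vt/(Pplat − PEEP) = 546.0 / (13.0 − 5) = 546.0/8.0 = 68.25 mL/cmH2O.
τ = R × C = 24.615 × 0.06825 L/cmH2O = 1.68 s.
t = −τ·ln(1 − 0.97) = −1.68·ln(0.03) = 5.891 s.

5.89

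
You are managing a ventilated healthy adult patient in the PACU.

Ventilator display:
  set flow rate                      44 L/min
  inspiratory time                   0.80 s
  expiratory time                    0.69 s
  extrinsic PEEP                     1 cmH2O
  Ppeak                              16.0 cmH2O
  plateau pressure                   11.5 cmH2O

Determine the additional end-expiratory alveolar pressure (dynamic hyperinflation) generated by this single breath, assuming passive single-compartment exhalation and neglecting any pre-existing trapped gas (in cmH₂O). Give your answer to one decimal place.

1.4

Flow: 44 L/min ÷ 60 = 0.7333 L/s.
Vt = flow × Ti = 0.7333 L/s × 0.80 s × 1000 mL/L = 586.64 mL.
R = (PIP − Pplat)/V̇ = (16.0 − 11.5) / 0.7333 = 4.5/0.7333 = 6.137 cmH2O·s/L.
C = Vt/(Pplat − PEEP) = 586.64 / (11.5 − 1) = 586.64/10.5 = 55.87 mL/cmH2O.
τ = R × C = 6.137 × 0.05587 L/cmH2O = 0.3429 s.
Fraction remaining = e^(−Te/τ) = e^(−0.69/0.3429) = 0.1337; trapped volume = 586.64 × 0.1337 = 78.434 mL.
Additional alveolar pressure from trapping ≈ V_trapped / C = 78.434 / 55.87 = 1.404 cmH2O.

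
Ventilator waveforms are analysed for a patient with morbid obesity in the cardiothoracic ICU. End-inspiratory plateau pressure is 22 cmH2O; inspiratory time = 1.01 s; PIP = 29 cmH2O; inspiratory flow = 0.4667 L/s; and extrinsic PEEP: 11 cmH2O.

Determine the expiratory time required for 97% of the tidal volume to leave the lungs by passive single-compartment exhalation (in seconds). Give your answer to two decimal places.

2.25

Vt = flow × Ti = 0.4667 L/s × 1.01 s × 1000 mL/L = 471.37 mL.
R = (PIP − Pplat)/V̇ = (29 − 22) / 0.4667 = 7.0/0.4667 = 14.999 cmH2O·s/L.
C = Vt/(Pplat − PEEP) = 471.37 / (22 − 11) = 471.37/11.0 = 42.852 mL/cmH2O.
τ = R × C = 14.999 × 0.04285 L/cmH2O = 0.6427 s.
t = −τ·ln(1 − 0.97) = −0.6427·ln(0.03) = 2.254 s.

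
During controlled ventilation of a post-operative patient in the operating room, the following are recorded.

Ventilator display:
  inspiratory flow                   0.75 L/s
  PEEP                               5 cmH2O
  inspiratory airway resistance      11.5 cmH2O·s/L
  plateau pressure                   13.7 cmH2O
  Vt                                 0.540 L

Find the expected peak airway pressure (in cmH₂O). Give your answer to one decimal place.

22.3

PIP = Pplat + Raw × flow = 13.7 + 11.5 × 0.75 = 13.7 + 8.625 = 22.325 cmH2O.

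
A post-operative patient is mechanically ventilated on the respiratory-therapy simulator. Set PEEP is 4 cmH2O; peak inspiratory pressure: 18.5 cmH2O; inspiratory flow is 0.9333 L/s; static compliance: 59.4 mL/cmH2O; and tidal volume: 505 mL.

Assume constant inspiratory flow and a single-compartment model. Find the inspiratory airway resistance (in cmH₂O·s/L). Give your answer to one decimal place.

Equation of motion (constant flow): PIP = Vt/C + R·V̇ + PEEP.
R·V̇ = PIP − Vt/C − PEEP = 18.5 − 505/59.4 − 4 = 18.5 − 8.502 − 4 = 5.998 cmH2O.
R = 5.998 / 0.9333 = 6.427 cmH2O·s/L.

6.4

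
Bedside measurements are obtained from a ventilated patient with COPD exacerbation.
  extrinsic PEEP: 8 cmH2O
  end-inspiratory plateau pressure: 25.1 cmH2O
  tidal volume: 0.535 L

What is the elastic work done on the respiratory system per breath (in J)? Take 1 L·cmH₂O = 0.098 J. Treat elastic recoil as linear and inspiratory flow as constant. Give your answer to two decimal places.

0.45

Elastic work ≈ ½ × (Pplat − PEEP) × Vt = 0.5 × (25.1 − 8) × 0.535 L = 0.5 × 17.1 × 0.535 = 4.574 L·cmH2O.
× 0.098 J/(L·cmH2O) → 0.4483 J.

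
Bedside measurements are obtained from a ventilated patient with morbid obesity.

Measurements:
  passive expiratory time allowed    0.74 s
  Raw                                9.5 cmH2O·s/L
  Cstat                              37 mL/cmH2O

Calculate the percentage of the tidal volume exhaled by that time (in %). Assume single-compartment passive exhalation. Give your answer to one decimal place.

τ = R × C = 9.5 × 37 mL/cmH2O = 9.5 × 0.037 L/cmH2O = 0.3515 s.
Passive exhalation: V(t)/V₀ = e^(−t/τ) = e^(−0.74/0.3515) = 0.1218.
Fraction exhaled = 1 − 0.1218 = 0.8782 → 87.82%.

87.8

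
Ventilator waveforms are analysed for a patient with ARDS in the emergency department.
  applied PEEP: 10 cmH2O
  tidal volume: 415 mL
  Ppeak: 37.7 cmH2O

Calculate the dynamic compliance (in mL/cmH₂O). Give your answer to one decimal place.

15.0

Dynamic compliance = Vt / (PIP − PEEP) = 415 / (37.7 − 10) = 415 / 27.7 = 14.982 mL/cmH2O.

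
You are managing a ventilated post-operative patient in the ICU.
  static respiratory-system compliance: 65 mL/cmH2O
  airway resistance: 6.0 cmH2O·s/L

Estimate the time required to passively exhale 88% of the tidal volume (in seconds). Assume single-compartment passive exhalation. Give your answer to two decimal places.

τ = R × C = 6.0 × 65 mL/cmH2O = 6.0 × 0.065 L/cmH2O = 0.39 s.
Exhaled fraction f = 1 − e^(−t/τ) → t = −τ·ln(1 − f) = −0.39·ln(0.12) = 0.8269 s.

0.83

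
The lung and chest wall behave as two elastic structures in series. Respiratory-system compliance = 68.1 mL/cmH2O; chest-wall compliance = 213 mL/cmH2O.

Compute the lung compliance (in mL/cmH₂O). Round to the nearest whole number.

1/CL = 1/Crs − 1/Ccw.
1/CL = 1/68.1 − 1/213 = 0.009989.
CL = 100.11 mL/cmH2O.

100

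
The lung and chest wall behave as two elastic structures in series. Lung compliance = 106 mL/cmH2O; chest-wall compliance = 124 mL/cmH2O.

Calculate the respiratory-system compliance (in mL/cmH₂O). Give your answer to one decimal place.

Lung and chest wall are elastances in series: 1/Crs = 1/CL + 1/Ccw.
1/Crs = 1/106 + 1/124 = 0.0175.
Crs = 57.143 mL/cmH2O.

57.1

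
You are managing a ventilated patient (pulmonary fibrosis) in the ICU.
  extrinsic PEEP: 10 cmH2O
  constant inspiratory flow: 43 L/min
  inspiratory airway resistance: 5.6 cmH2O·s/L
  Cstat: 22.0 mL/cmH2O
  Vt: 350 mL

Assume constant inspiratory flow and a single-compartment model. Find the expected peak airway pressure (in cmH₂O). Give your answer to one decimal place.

29.9

Flow: 43 L/min ÷ 60 = 0.7167 L/s.
Equation of motion (constant flow): PIP = Vt/C + R·V̇ + PEEP.
PIP = 350/22.0 + 5.6×0.7167 + 10 = 15.909 + 4.014 + 10 = 29.923 cmH2O.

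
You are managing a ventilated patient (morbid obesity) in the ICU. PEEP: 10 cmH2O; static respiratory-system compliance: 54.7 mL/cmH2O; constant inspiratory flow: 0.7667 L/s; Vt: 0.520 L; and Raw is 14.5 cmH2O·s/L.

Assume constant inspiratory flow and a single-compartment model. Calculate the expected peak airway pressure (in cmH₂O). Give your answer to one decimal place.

30.6

Equation of motion (constant flow): PIP = Vt/C + R·V̇ + PEEP.
PIP = 520/54.7 + 14.5×0.7667 + 10 = 9.506 + 11.117 + 10 = 30.623 cmH2O.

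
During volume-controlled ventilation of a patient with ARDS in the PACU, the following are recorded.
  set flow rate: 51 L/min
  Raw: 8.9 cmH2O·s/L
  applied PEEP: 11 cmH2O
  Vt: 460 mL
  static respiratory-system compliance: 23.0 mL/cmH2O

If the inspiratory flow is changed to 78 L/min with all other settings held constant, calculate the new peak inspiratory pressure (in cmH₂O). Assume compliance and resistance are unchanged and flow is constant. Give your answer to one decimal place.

42.6

Flow: 51 L/min ÷ 60 = 0.85 L/s.
New flow: 78 L/min ÷ 60 = 1.3 L/s.
PIP = Vt/C + R·V̇ + PEEP (constant-flow equation of motion).
Only the resistive term changes: ΔPIP = R × ΔV̇ = 8.9 × (1.3 − 0.85) = 8.9 × 0.45 = 4.005 cmH2O.
Original PIP = 460/23.0 + 8.9×0.85 + 11 = 38.565 cmH2O; new PIP = 38.565 + (4.005) = 42.57 cmH2O.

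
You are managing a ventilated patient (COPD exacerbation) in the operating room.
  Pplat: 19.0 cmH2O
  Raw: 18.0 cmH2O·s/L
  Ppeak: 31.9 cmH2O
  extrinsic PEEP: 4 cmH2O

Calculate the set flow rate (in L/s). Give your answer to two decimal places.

flow = (PIP − Pplat) / Raw = 12.9 / 18.0 = 0.7167 L/s.

0.72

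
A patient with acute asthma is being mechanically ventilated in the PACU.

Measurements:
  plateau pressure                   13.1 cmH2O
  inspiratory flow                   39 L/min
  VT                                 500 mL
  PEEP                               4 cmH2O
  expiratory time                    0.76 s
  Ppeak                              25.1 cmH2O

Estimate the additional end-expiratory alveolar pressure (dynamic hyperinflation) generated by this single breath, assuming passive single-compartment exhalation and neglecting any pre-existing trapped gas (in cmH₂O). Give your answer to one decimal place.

4.3

Flow: 39 L/min ÷ 60 = 0.65 L/s.
R = (PIP − Pplat)/V̇ = (25.1 − 13.1) / 0.65 = 12.0/0.65 = 18.462 cmH2O·s/L.
C = Vt/(Pplat − PEEP) = 500.0 / (13.1 − 4) = 500.0/9.1 = 54.945 mL/cmH2O.
τ = R × C = 18.462 × 0.05495 L/cmH2O = 1.014 s.
Fraction remaining = e^(−Te/τ) = e^(−0.76/1.014) = 0.4726; trapped volume = 500.0 × 0.4726 = 236.3 mL.
Additional alveolar pressure from trapping ≈ V_trapped / C = 236.3 / 54.945 = 4.301 cmH2O.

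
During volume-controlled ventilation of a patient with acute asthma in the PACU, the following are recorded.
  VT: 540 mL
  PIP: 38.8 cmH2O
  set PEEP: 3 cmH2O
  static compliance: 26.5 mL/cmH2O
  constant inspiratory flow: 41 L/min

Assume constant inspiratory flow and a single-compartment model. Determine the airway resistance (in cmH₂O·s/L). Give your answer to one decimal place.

22.6

Flow: 41 L/min ÷ 60 = 0.6833 L/s.
Equation of motion (constant flow): PIP = Vt/C + R·V̇ + PEEP.
R·V̇ = PIP − Vt/C − PEEP = 38.8 − 540/26.5 − 3 = 38.8 − 20.377 − 3 = 15.423 cmH2O.
R = 15.423 / 0.6833 = 22.571 cmH2O·s/L.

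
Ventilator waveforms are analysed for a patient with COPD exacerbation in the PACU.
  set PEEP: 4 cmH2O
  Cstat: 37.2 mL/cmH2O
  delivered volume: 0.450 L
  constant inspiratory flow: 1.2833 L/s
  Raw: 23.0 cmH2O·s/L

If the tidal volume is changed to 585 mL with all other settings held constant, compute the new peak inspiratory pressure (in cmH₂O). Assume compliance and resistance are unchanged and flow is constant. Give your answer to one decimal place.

49.2

PIP = Vt/C + R·V̇ + PEEP (constant-flow equation of motion).
Only the elastic term changes: ΔPIP = ΔVt / C = (585 − 450) / 37.2 = 3.629 cmH2O.
Original PIP = 450/37.2 + 23.0×1.2833 + 4 = 45.613 cmH2O; new PIP = 45.613 + (3.629) = 49.242 cmH2O.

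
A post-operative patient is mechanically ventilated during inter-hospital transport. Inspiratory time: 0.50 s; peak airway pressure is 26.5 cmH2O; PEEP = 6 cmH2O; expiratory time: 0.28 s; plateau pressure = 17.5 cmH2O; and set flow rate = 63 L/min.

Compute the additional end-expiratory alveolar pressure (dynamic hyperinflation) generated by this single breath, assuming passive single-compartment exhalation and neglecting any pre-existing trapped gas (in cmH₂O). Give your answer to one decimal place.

Flow: 63 L/min ÷ 60 = 1.05 L/s.
Vt = flow × Ti = 1.05 L/s × 0.50 s × 1000 mL/L = 525.0 mL.
R = (PIP − Pplat)/V̇ = (26.5 − 17.5) / 1.05 = 9.0/1.05 = 8.571 cmH2O·s/L.
C = Vt/(Pplat − PEEP) = 525.0 / (17.5 − 6) = 525.0/11.5 = 45.652 mL/cmH2O.
τ = R × C = 8.571 × 0.04565 L/cmH2O = 0.3913 s.
Fraction remaining = e^(−Te/τ) = e^(−0.28/0.3913) = 0.4889; trapped volume = 525.0 × 0.4889 = 256.67 mL.
Additional alveolar pressure from trapping ≈ V_trapped / C = 256.67 / 45.652 = 5.622 cmH2O.

5.6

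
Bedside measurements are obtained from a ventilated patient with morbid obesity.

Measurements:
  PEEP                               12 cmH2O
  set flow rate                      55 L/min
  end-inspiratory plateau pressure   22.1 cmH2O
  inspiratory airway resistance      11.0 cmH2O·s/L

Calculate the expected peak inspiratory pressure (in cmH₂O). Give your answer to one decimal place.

32.2

Flow: 55 L/min ÷ 60 = 0.9167 L/s.
PIP = Pplat + Raw × flow = 22.1 + 11.0 × 0.9167 = 22.1 + 10.084 = 32.184 cmH2O.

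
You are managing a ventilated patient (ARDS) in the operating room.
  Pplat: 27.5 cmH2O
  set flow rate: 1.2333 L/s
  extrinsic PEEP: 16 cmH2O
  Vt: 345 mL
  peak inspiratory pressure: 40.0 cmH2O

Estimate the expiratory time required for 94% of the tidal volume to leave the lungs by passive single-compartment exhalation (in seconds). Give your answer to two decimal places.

0.86

R = (PIP − Pplat)/V̇ = (40.0 − 27.5) / 1.2333 = 12.5/1.2333 = 10.135 cmH2O·s/L.
C = Vt/(Pplat − PEEP) = 345.0 / (27.5 − 16) = 345.0/11.5 = 30.0 mL/cmH2O.
τ = R × C = 10.135 × 0.03 L/cmH2O = 0.3041 s.
t = −τ·ln(1 − 0.94) = −0.3041·ln(0.06) = 0.8556 s.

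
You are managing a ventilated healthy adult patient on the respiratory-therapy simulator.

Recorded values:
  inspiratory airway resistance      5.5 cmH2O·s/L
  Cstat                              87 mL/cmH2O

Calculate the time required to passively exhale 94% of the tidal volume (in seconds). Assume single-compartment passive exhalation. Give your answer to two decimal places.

1.35

τ = R × C = 5.5 × 87 mL/cmH2O = 5.5 × 0.087 L/cmH2O = 0.4785 s.
Exhaled fraction f = 1 − e^(−t/τ) → t = −τ·ln(1 − f) = −0.4785·ln(0.06) = 1.346 s.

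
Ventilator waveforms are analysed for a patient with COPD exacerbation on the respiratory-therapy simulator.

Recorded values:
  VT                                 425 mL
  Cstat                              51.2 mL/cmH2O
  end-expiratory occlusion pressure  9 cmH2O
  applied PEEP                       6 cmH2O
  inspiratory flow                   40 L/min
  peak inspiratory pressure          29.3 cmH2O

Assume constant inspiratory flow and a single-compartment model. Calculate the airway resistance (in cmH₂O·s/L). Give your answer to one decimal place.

Flow: 40 L/min ÷ 60 = 0.6667 L/s.
Total PEEP = 9 cmH2O (set 6 + intrinsic 3); this is the baseline alveolar pressure.
Equation of motion (constant flow): PIP = Vt/C + R·V̇ + PEEP.
R·V̇ = PIP − Vt/C − PEEP = 29.3 − 425/51.2 − 9 = 29.3 − 8.301 − 9 = 11.999 cmH2O.
R = 11.999 / 0.6667 = 17.998 cmH2O·s/L.

18.0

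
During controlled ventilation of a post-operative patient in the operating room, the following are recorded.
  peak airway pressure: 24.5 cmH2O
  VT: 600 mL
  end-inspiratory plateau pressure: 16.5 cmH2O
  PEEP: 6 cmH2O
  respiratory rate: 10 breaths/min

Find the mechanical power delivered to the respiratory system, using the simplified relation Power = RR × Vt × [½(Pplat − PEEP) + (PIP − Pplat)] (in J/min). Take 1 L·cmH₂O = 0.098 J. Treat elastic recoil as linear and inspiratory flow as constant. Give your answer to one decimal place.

7.8

Per-breath work = Vt × [½(Pplat−PEEP) + (PIP−Pplat)] = 0.600 × [0.5×10.5 + 8.0] = 0.600 × 13.25 = 7.95 L·cmH2O.
Power = 10 × 7.95 = 79.5 L·cmH2O/min.
× 0.098 J/(L·cmH2O) → 7.791 J/min.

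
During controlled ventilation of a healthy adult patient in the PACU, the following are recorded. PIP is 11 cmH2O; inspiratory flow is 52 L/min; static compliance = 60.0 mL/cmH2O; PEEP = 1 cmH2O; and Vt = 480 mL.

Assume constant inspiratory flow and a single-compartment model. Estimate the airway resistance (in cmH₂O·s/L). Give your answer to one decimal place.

2.3

Flow: 52 L/min ÷ 60 = 0.8667 L/s.
Equation of motion (constant flow): PIP = Vt/C + R·V̇ + PEEP.
R·V̇ = PIP − Vt/C − PEEP = 11 − 480/60.0 − 1 = 11 − 8.0 − 1 = 2.0 cmH2O.
R = 2.0 / 0.8667 = 2.308 cmH2O·s/L.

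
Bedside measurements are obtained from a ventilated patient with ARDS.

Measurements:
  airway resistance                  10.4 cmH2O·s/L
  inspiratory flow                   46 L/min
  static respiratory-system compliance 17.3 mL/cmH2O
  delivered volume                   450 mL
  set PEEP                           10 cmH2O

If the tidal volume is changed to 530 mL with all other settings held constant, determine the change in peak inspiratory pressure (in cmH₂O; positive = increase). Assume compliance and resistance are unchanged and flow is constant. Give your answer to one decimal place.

4.6

PIP = Vt/C + R·V̇ + PEEP (constant-flow equation of motion).
Only the elastic term changes: ΔPIP = ΔVt / C = (530 − 450) / 17.3 = 4.624 cmH2O.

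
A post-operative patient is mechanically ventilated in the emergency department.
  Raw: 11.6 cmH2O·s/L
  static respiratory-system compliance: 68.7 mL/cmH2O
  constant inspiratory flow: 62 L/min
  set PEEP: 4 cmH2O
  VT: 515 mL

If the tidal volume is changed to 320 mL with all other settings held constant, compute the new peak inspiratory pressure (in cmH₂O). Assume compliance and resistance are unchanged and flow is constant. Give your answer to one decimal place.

Flow: 62 L/min ÷ 60 = 1.0333 L/s.
PIP = Vt/C + R·V̇ + PEEP (constant-flow equation of motion).
Only the elastic term changes: ΔPIP = ΔVt / C = (320 − 515) / 68.7 = -2.838 cmH2O.
Original PIP = 515/68.7 + 11.6×1.0333 + 4 = 23.483 cmH2O; new PIP = 23.483 + (-2.838) = 20.645 cmH2O.

20.6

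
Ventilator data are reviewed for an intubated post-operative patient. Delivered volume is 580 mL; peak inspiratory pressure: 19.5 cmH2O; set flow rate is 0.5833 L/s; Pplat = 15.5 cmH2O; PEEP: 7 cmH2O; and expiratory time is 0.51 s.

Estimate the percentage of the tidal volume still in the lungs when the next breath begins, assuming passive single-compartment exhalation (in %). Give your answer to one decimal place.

33.6

R = (PIP − Pplat)/V̇ = (19.5 − 15.5) / 0.5833 = 4.0/0.5833 = 6.858 cmH2O·s/L.
C = Vt/(Pplat − PEEP) = 580.0 / (15.5 − 7) = 580.0/8.5 = 68.235 mL/cmH2O.
τ = R × C = 6.858 × 0.06824 L/cmH2O = 0.468 s.
Fraction remaining at end-expiration = e^(−Te/τ) = e^(−0.51/0.468) = 0.3363 → 33.63%.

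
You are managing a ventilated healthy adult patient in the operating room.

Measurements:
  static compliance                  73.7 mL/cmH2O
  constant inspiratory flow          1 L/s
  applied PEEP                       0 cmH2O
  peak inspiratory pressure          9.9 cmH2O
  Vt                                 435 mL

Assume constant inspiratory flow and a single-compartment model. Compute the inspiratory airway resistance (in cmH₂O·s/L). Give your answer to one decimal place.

Equation of motion (constant flow): PIP = Vt/C + R·V̇ + PEEP.
R·V̇ = PIP − Vt/C − PEEP = 9.9 − 435/73.7 − 0 = 9.9 − 5.902 − 0 = 3.998 cmH2O.
R = 3.998 / 1 = 3.998 cmH2O·s/L.

4.0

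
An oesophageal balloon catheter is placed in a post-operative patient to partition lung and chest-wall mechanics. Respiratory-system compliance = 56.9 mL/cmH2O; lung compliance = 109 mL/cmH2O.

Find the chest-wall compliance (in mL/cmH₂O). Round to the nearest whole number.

1/Ccw = 1/Crs − 1/CL.
1/Ccw = 1/56.9 − 1/109 = 0.0084.
Ccw = 119.05 mL/cmH2O.

119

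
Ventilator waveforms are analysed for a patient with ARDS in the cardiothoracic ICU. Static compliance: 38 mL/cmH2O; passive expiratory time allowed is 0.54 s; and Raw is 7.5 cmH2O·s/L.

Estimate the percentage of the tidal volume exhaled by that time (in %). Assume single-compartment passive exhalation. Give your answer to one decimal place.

85.0

τ = R × C = 7.5 × 38 mL/cmH2O = 7.5 × 0.038 L/cmH2O = 0.285 s.
Passive exhalation: V(t)/V₀ = e^(−t/τ) = e^(−0.54/0.285) = 0.1504.
Fraction exhaled = 1 − 0.1504 = 0.8496 → 84.96%.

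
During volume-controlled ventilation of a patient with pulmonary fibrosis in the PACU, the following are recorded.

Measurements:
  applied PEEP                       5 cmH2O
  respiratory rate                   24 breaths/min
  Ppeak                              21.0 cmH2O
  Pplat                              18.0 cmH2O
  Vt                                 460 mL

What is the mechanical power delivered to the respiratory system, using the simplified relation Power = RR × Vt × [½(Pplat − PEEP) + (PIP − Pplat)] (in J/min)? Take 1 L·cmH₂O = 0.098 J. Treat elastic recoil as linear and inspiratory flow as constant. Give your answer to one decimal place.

10.3

Per-breath work = Vt × [½(Pplat−PEEP) + (PIP−Pplat)] = 0.460 × [0.5×13.0 + 3.0] = 0.460 × 9.5 = 4.37 L·cmH2O.
Power = 24 × 4.37 = 104.88 L·cmH2O/min.
× 0.098 J/(L·cmH2O) → 10.278 J/min.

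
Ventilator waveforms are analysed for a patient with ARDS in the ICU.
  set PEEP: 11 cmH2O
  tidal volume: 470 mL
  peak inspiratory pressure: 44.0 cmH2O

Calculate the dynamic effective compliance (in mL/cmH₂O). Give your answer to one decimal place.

14.2

Dynamic compliance = Vt / (PIP − PEEP) = 470 / (44.0 − 11) = 470 / 33.0 = 14.242 mL/cmH2O.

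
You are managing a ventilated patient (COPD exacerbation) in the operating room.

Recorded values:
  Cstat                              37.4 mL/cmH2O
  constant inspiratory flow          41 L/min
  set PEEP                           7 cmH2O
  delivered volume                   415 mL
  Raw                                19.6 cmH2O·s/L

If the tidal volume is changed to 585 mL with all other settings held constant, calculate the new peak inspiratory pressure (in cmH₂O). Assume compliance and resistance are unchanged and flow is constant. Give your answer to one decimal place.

36.0

Flow: 41 L/min ÷ 60 = 0.6833 L/s.
PIP = Vt/C + R·V̇ + PEEP (constant-flow equation of motion).
Only the elastic term changes: ΔPIP = ΔVt / C = (585 − 415) / 37.4 = 4.545 cmH2O.
Original PIP = 415/37.4 + 19.6×0.6833 + 7 = 31.489 cmH2O; new PIP = 31.489 + (4.545) = 36.034 cmH2O.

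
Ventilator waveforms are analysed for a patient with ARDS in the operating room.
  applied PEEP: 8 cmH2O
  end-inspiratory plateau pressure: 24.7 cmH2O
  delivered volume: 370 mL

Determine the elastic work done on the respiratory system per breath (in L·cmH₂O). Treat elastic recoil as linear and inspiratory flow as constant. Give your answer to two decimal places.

Elastic work ≈ ½ × (Pplat − PEEP) × Vt = 0.5 × (24.7 − 8) × 0.370 L = 0.5 × 16.7 × 0.370 = 3.09 L·cmH2O.

3.09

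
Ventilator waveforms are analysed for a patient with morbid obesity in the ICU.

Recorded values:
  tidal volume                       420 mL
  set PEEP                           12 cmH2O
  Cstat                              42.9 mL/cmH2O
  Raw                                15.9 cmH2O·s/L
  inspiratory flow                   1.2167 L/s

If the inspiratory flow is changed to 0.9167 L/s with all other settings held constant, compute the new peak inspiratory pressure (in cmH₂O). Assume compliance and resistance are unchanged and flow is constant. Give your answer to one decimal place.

PIP = Vt/C + R·V̇ + PEEP (constant-flow equation of motion).
Only the resistive term changes: ΔPIP = R × ΔV̇ = 15.9 × (0.9167 − 1.2167) = 15.9 × -0.3 = -4.77 cmH2O.
Original PIP = 420/42.9 + 15.9×1.2167 + 12 = 41.136 cmH2O; new PIP = 41.136 + (-4.77) = 36.366 cmH2O.

36.4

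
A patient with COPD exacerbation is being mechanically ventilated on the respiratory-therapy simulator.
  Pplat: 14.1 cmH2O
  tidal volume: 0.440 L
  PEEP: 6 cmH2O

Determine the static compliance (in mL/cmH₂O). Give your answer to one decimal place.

54.3

Cstat = Vt / (Pplat − PEEP) = 440 / (14.1 − 6) = 440 / 8.1 = 54.321 mL/cmH2O.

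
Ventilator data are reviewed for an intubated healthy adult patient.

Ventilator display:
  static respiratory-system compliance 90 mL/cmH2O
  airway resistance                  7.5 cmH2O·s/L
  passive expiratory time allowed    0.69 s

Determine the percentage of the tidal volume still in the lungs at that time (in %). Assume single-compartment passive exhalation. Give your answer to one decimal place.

36.0

τ = R × C = 7.5 × 90 mL/cmH2O = 7.5 × 0.090 L/cmH2O = 0.675 s.
Passive exhalation: V(t)/V₀ = e^(−t/τ) = e^(−0.69/0.675) = 0.3598.
Fraction remaining = 0.3598 → 35.98%.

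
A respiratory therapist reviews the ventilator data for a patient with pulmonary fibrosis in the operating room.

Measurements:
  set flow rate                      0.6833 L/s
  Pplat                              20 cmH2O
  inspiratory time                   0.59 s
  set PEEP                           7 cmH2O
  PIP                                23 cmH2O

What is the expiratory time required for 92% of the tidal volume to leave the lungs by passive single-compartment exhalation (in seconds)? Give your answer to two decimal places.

Vt = flow × Ti = 0.6833 L/s × 0.59 s × 1000 mL/L = 403.15 mL.
R = (PIP − Pplat)/V̇ = (23 − 20) / 0.6833 = 3.0/0.6833 = 4.39 cmH2O·s/L.
C = Vt/(Pplat − PEEP) = 403.15 / (20 − 7) = 403.15/13.0 = 31.012 mL/cmH2O.
τ = R × C = 4.39 × 0.03101 L/cmH2O = 0.1361 s.
t = −τ·ln(1 − 0.92) = −0.1361·ln(0.08) = 0.3438 s.

0.34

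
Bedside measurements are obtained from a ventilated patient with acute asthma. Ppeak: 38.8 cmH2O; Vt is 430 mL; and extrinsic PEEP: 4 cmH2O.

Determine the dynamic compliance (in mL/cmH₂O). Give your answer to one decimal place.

12.4

Dynamic compliance = Vt / (PIP − PEEP) = 430 / (38.8 − 4) = 430 / 34.8 = 12.356 mL/cmH2O.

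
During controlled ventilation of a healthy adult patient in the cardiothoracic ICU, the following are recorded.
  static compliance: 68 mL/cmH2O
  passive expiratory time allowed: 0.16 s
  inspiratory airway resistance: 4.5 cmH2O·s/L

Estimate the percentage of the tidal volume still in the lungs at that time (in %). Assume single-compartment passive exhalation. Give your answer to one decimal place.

59.3

τ = R × C = 4.5 × 68 mL/cmH2O = 4.5 × 0.068 L/cmH2O = 0.306 s.
Passive exhalation: V(t)/V₀ = e^(−t/τ) = e^(−0.16/0.306) = 0.5928.
Fraction remaining = 0.5928 → 59.28%.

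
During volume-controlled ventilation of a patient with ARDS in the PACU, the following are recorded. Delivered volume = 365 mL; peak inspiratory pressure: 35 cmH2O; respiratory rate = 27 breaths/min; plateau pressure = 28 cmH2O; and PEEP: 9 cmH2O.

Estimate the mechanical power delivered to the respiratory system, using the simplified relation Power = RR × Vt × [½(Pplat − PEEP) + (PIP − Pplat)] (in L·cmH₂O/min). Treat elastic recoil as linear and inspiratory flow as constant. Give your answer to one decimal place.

Per-breath work = Vt × [½(Pplat−PEEP) + (PIP−Pplat)] = 0.365 × [0.5×19.0 + 7.0] = 0.365 × 16.5 = 6.023 L·cmH2O.
Power = 27 × 6.023 = 162.62 L·cmH2O/min.

162.6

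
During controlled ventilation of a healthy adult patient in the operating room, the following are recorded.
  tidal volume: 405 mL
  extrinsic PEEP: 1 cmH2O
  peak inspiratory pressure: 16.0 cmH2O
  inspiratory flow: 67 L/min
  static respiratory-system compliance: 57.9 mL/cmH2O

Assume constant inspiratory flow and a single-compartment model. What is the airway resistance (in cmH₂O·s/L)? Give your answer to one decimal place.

Flow: 67 L/min ÷ 60 = 1.1167 L/s.
Equation of motion (constant flow): PIP = Vt/C + R·V̇ + PEEP.
R·V̇ = PIP − Vt/C − PEEP = 16.0 − 405/57.9 − 1 = 16.0 − 6.995 − 1 = 8.005 cmH2O.
R = 8.005 / 1.1167 = 7.168 cmH2O·s/L.

7.2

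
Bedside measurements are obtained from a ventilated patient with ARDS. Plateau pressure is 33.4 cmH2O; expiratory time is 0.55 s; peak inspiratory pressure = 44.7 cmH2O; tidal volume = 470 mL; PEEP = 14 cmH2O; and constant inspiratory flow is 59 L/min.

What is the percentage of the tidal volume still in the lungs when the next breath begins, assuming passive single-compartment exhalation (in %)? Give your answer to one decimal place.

Flow: 59 L/min ÷ 60 = 0.9833 L/s.
R = (PIP − Pplat)/V̇ = (44.7 − 33.4) / 0.9833 = 11.3/0.9833 = 11.492 cmH2O·s/L.
C = Vt/(Pplat − PEEP) = 470.0 / (33.4 − 14) = 470.0/19.4 = 24.227 mL/cmH2O.
τ = R × C = 11.492 × 0.02423 L/cmH2O = 0.2785 s.
Fraction remaining at end-expiration = e^(−Te/τ) = e^(−0.55/0.2785) = 0.1388 → 13.88%.

13.9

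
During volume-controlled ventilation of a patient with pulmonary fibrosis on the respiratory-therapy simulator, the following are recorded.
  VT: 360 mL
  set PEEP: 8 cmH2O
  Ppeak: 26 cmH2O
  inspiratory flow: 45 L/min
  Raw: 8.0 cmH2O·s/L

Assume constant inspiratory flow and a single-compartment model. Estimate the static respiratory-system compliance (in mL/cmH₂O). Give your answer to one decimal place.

Flow: 45 L/min ÷ 60 = 0.75 L/s.
Equation of motion (constant flow): PIP = Vt/C + R·V̇ + PEEP.
Vt/C = PIP − R·V̇ − PEEP = 26 − 8.0×0.75 − 8 = 26 − 6.0 − 8 = 12.0 cmH2O.
C = Vt / 12.0 = 360 / 12.0 = 30.0 mL/cmH2O.

30.0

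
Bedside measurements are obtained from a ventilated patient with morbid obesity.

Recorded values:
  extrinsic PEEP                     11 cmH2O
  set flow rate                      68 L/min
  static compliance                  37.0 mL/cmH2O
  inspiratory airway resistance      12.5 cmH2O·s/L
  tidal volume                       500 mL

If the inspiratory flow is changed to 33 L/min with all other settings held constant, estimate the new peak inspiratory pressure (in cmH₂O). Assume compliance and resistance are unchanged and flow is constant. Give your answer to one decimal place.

Flow: 68 L/min ÷ 60 = 1.1333 L/s.
New flow: 33 L/min ÷ 60 = 0.55 L/s.
PIP = Vt/C + R·V̇ + PEEP (constant-flow equation of motion).
Only the resistive term changes: ΔPIP = R × ΔV̇ = 12.5 × (0.55 − 1.1333) = 12.5 × -0.5833 = -7.291 cmH2O.
Original PIP = 500/37.0 + 12.5×1.1333 + 11 = 38.68 cmH2O; new PIP = 38.68 + (-7.291) = 31.389 cmH2O.

31.4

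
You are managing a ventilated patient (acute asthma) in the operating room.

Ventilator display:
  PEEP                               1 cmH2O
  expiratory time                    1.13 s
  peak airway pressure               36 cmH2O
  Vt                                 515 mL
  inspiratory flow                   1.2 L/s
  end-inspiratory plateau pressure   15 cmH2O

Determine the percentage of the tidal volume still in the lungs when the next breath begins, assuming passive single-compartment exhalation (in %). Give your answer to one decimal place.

R = (PIP − Pplat)/V̇ = (36 − 15) / 1.2 = 21.0/1.2 = 17.5 cmH2O·s/L.
C = Vt/(Pplat − PEEP) = 515.0 / (15 − 1) = 515.0/14.0 = 36.786 mL/cmH2O.
τ = R × C = 17.5 × 0.03679 L/cmH2O = 0.6438 s.
Fraction remaining at end-expiration = e^(−Te/τ) = e^(−1.13/0.6438) = 0.1729 → 17.29%.

17.3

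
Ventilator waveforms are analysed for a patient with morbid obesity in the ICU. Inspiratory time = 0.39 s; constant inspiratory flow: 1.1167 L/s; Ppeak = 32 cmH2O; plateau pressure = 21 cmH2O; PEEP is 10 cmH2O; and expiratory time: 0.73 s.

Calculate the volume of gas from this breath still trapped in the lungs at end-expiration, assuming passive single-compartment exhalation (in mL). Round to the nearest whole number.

Vt = flow × Ti = 1.1167 L/s × 0.39 s × 1000 mL/L = 435.51 mL.
R = (PIP − Pplat)/V̇ = (32 − 21) / 1.1167 = 11.0/1.1167 = 9.85 cmH2O·s/L.
C = Vt/(Pplat − PEEP) = 435.51 / (21 − 10) = 435.51/11.0 = 39.592 mL/cmH2O.
τ = R × C = 9.85 × 0.03959 L/cmH2O = 0.39 s.
Fraction remaining = e^(−Te/τ) = e^(−0.73/0.39) = 0.1538.
Trapped volume = 435.51 × 0.1538 = 66.981 mL.

67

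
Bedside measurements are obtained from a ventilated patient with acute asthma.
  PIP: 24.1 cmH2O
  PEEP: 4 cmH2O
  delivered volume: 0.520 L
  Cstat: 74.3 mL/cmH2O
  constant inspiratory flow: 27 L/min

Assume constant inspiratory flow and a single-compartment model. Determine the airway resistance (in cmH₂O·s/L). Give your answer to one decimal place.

29.1

Flow: 27 L/min ÷ 60 = 0.45 L/s.
Equation of motion (constant flow): PIP = Vt/C + R·V̇ + PEEP.
R·V̇ = PIP − Vt/C − PEEP = 24.1 − 520/74.3 − 4 = 24.1 − 6.999 − 4 = 13.101 cmH2O.
R = 13.101 / 0.45 = 29.113 cmH2O·s/L.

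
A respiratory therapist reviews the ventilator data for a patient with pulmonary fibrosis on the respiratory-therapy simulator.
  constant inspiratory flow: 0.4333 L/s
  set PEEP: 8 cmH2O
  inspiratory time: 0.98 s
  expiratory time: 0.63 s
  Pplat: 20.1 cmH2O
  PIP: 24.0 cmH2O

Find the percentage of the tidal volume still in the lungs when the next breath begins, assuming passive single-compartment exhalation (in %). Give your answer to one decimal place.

13.6

Vt = flow × Ti = 0.4333 L/s × 0.98 s × 1000 mL/L = 424.63 mL.
R = (PIP − Pplat)/V̇ = (24.0 − 20.1) / 0.4333 = 3.9/0.4333 = 9.001 cmH2O·s/L.
C = Vt/(Pplat − PEEP) = 424.63 / (20.1 − 8) = 424.63/12.1 = 35.093 mL/cmH2O.
τ = R × C = 9.001 × 0.03509 L/cmH2O = 0.3158 s.
Fraction remaining at end-expiration = e^(−Te/τ) = e^(−0.63/0.3158) = 0.136 → 13.6%.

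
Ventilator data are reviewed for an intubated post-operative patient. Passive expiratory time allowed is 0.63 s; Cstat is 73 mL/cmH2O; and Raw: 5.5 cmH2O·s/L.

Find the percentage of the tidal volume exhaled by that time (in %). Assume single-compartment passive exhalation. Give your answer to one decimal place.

79.2

τ = R × C = 5.5 × 73 mL/cmH2O = 5.5 × 0.073 L/cmH2O = 0.4015 s.
Passive exhalation: V(t)/V₀ = e^(−t/τ) = e^(−0.63/0.4015) = 0.2082.
Fraction exhaled = 1 − 0.2082 = 0.7918 → 79.18%.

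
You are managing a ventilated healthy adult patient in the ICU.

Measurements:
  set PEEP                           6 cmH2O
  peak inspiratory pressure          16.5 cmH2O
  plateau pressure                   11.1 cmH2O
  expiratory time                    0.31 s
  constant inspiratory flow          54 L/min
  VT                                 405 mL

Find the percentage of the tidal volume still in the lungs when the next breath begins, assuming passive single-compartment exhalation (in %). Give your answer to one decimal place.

52.2

Flow: 54 L/min ÷ 60 = 0.9 L/s.
R = (PIP − Pplat)/V̇ = (16.5 − 11.1) / 0.9 = 5.4/0.9 = 6.0 cmH2O·s/L.
C = Vt/(Pplat − PEEP) = 405.0 / (11.1 − 6) = 405.0/5.1 = 79.412 mL/cmH2O.
τ = R × C = 6.0 × 0.07941 L/cmH2O = 0.4765 s.
Fraction remaining at end-expiration = e^(−Te/τ) = e^(−0.31/0.4765) = 0.5217 → 52.17%.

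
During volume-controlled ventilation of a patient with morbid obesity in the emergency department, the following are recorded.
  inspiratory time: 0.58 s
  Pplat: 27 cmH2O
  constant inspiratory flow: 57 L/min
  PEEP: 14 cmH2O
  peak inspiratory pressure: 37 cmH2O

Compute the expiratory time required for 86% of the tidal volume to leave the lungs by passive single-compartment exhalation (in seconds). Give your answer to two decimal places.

Flow: 57 L/min ÷ 60 = 0.95 L/s.
Vt = flow × Ti = 0.95 L/s × 0.58 s × 1000 mL/L = 551.0 mL.
R = (PIP − Pplat)/V̇ = (37 − 27) / 0.95 = 10.0/0.95 = 10.526 cmH2O·s/L.
C = Vt/(Pplat − PEEP) = 551.0 / (27 − 14) = 551.0/13.0 = 42.385 mL/cmH2O.
τ = R × C = 10.526 × 0.04239 L/cmH2O = 0.4462 s.
t = −τ·ln(1 − 0.86) = −0.4462·ln(0.14) = 0.8773 s.

0.88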